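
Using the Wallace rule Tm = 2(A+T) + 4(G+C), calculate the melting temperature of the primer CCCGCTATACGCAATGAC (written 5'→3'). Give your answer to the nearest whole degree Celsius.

Base counts: A=5, T=3, G=3, C=7 (length 18).
Tm = 2·(5+3) + 4·(3+7) = 2·8 + 4·10 = 16 + 40 = 56°C.

56°C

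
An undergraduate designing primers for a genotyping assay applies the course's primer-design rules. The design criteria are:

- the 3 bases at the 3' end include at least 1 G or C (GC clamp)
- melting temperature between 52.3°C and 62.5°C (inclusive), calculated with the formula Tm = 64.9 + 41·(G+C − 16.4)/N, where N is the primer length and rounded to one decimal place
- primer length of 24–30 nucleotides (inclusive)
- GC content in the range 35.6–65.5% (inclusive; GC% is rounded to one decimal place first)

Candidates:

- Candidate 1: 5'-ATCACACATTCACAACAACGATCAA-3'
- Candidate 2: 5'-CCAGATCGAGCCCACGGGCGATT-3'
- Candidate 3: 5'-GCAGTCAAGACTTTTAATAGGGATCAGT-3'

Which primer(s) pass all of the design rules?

Candidate 1 and Candidate 3.

Candidate 1 (25 nt, A=12 T=4 G=1 C=8): 3' end CAA has 1 G/C ✓; Tm = 64.9 + 41·(9 − 16.4)/25 = 52.8°C ✓; length 25 ✓; GC 9/25 = 36.0% ✓ — passes.
Candidate 2 (23 nt, A=5 T=3 G=7 C=8): 3' end ATT has 0 G/C, need ≥1 ✗; Tm = 64.9 + 41·(15 − 16.4)/23 = 62.4°C ✓; length 23, outside 24–30 ✗; GC 15/23 = 65.2% ✓ — fails.
Candidate 3 (28 nt, A=9 T=8 G=7 C=4): 3' end AGT has 1 G/C ✓; Tm = 64.9 + 41·(11 − 16.4)/28 = 57.0°C ✓; length 28 ✓; GC 11/28 = 39.3% ✓ — passes.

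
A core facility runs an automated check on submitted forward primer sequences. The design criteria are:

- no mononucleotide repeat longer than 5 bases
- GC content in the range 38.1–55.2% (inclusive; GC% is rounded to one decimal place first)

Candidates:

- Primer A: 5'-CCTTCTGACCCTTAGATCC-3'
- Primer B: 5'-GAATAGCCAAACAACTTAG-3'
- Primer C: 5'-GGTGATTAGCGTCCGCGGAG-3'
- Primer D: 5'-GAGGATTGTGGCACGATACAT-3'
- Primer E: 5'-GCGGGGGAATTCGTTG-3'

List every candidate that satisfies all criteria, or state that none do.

Primer A and Primer D.

Primer A (19 nt, A=3 T=6 G=2 C=8): longest run = 3 ✓; GC 10/19 = 52.6% ✓ — passes.
Primer B (19 nt, A=9 T=3 G=3 C=4): longest run = 3 ✓; GC 7/19 = 36.8%, outside 38.1–55.2% ✗ — fails.
Primer C (20 nt, A=3 T=4 G=9 C=4): longest run = 2 ✓; GC 13/20 = 65.0%, outside 38.1–55.2% ✗ — fails.
Primer D (21 nt, A=6 T=5 G=7 C=3): longest run = 2 ✓; GC 10/21 = 47.6% ✓ — passes.
Primer E (16 nt, A=2 T=4 G=8 C=2): longest run = 5 ✓; GC 10/16 = 62.5%, outside 38.1–55.2% ✗ — fails.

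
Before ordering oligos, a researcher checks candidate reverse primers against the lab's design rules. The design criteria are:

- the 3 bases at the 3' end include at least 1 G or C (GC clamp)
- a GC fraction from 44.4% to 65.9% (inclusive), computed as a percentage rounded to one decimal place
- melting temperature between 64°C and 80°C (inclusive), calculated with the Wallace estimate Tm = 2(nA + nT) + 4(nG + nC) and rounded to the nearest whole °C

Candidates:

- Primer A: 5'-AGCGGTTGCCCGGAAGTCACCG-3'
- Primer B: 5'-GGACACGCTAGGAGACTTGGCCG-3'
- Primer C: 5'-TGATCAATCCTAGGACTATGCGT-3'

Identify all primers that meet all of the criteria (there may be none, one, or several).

Primer B only.

Primer A (22 nt, A=4 T=3 G=8 C=7): 3' end CCG has 3 G/C ✓; GC 15/22 = 68.2%, outside 44.4–65.9% ✗; Tm = 2·7 + 4·15 = 74°C ✓ — fails.
Primer B (23 nt, A=5 T=3 G=9 C=6): 3' end CCG has 3 G/C ✓; GC 15/23 = 65.2% ✓; Tm = 2·8 + 4·15 = 76°C ✓ — passes.
Primer C (23 nt, A=6 T=7 G=5 C=5): 3' end CGT has 2 G/C ✓; GC 10/23 = 43.5%, outside 44.4–65.9% ✗; Tm = 2·13 + 4·10 = 66°C ✓ — fails.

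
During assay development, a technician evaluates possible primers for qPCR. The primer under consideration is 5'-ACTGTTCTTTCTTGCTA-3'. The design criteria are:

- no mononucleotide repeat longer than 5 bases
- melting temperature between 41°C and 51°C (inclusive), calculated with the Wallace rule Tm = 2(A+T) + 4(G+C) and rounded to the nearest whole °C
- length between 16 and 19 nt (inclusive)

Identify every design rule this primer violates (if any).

Base counts: A=2, T=9, G=2, C=4 (length 17).
homopolymer run: longest run = 3 ✓
Tm: Tm = 2·11 + 4·6 = 46°C ✓
length: length 17 ✓

Meets all criteria.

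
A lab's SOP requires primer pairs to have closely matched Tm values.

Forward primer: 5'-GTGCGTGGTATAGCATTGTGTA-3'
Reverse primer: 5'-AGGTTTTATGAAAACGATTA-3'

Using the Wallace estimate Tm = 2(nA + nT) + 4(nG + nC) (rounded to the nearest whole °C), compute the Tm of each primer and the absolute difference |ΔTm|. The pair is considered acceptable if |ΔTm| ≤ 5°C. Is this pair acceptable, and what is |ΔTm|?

Forward: A=4 T=8 G=8 C=2 → Tm = 2·12 + 4·10 = 64°C.
Reverse: A=8 T=7 G=4 C=1 → Tm = 2·15 + 4·5 = 50°C.
|ΔTm| = |64 − 50| = 14°C, > 5°C.

|ΔTm| = 14°C; the pair is not acceptable.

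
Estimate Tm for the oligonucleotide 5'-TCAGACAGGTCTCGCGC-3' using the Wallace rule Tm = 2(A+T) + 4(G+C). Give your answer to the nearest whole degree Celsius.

Base counts: A=3, T=3, G=5, C=6 (length 17).
Tm = 2·(3+3) + 4·(5+6) = 2·6 + 4·11 = 12 + 44 = 56°C.

56°C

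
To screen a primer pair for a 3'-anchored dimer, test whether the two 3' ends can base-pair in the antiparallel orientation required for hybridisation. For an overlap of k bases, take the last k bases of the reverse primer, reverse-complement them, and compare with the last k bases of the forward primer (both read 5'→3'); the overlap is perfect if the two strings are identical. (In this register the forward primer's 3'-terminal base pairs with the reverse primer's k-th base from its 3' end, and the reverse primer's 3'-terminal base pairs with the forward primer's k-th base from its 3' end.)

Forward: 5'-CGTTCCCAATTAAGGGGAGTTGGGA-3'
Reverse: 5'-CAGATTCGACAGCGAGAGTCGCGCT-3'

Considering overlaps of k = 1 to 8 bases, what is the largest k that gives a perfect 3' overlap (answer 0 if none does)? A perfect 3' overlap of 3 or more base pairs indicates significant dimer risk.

Last 8 bases (5'→3') — forward …AGTTGGGA, reverse …GTCGCGCT.
Reverse complement of the reverse primer's last 8 bases: AGCGCGAC; its first k bases are the reverse complement of the reverse primer's last k bases, so a perfect k-base overlap needs the forward primer's last k bases to equal them.
Comparing (forward last k vs required): k=1: A vs A ✓; k=2: GA vs AG ✗; k=3: GGA vs AGC ✗; k=4: GGGA vs AGCG ✗; k=5: TGGGA vs AGCGC ✗; k=6: TTGGGA vs AGCGCG ✗; k=7: GTTGGGA vs AGCGCGA ✗; k=8: AGTTGGGA vs AGCGCGAC ✗.
Only k = 1 is perfect, so the longest perfect 3' overlap is 1.

Longest perfect overlap: 1 complementary base pair; below the dimer-risk threshold (threshold 3).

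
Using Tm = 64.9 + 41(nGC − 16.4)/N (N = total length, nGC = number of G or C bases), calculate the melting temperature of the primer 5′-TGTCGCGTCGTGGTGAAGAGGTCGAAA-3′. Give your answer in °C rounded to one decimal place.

62.8°C

Base counts: A=6, T=6, G=11, C=4; G+C = 15, N = 27.
Tm = 64.9 + 41·(15 − 16.4)/27 = 64.9 + -57.40/27 = 62.8°C.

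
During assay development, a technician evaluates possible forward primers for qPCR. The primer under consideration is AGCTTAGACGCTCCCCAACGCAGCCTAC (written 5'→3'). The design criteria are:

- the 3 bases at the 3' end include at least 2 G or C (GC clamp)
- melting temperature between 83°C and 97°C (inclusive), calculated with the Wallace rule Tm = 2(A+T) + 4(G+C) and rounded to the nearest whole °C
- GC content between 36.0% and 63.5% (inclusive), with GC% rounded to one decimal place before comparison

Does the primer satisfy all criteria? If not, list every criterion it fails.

Fails: GC clamp.

Base counts: A=7, T=4, G=5, C=12 (length 28).
GC clamp: 3' end TAC has 1 G/C, need ≥2 ✗
Tm: Tm = 2·11 + 4·17 = 90°C ✓
GC content: GC 17/28 = 60.7% ✓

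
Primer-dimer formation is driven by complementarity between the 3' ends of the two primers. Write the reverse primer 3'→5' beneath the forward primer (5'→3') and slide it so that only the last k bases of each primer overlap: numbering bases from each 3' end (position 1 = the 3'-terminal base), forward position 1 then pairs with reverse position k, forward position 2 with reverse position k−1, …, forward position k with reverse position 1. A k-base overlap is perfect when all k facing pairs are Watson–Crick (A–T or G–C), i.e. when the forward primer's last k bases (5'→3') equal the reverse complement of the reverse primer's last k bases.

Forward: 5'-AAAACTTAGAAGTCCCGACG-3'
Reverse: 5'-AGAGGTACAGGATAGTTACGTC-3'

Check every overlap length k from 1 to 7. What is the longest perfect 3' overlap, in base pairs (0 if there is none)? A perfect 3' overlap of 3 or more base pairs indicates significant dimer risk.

Longest perfect overlap: 4 complementary base pairs; significant dimer risk (threshold 3).

Last 7 bases (5'→3') — forward …CCCGACG, reverse …TTACGTC.
Reverse complement of the reverse primer's last 7 bases: GACGTAA; its first k bases are the reverse complement of the reverse primer's last k bases, so a perfect k-base overlap needs the forward primer's last k bases to equal them.
Comparing (forward last k vs required): k=1: G vs G ✓; k=2: CG vs GA ✗; k=3: ACG vs GAC ✗; k=4: GACG vs GACG ✓; k=5: CGACG vs GACGT ✗; k=6: CCGACG vs GACGTA ✗; k=7: CCCGACG vs GACGTAA ✗.
Perfect overlaps at k = 1, 4; the largest is 4.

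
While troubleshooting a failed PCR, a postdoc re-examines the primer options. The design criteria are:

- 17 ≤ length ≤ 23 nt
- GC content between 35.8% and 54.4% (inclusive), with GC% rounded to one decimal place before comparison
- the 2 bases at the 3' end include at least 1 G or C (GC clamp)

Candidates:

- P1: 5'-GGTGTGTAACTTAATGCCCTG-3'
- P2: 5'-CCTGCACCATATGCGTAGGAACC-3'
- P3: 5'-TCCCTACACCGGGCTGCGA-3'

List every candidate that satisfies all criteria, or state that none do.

P1 only.

P1 (21 nt, A=4 T=7 G=6 C=4): length 21 ✓; GC 10/21 = 47.6% ✓; 3' end TG has 1 G/C ✓ — passes.
P2 (23 nt, A=6 T=4 G=5 C=8): length 23 ✓; GC 13/23 = 56.5%, outside 35.8–54.4% ✗; 3' end CC has 2 G/C ✓ — fails.
P3 (19 nt, A=3 T=3 G=5 C=8): length 19 ✓; GC 13/19 = 68.4%, outside 35.8–54.4% ✗; 3' end GA has 1 G/C ✓ — fails.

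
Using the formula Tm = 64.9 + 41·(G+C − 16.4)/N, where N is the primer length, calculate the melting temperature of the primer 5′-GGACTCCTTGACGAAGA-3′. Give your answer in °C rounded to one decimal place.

47.1°C

Base counts: A=5, T=3, G=5, C=4; G+C = 9, N = 17.
Tm = 64.9 + 41·(9 − 16.4)/17 = 64.9 + -303.40/17 = 47.1°C.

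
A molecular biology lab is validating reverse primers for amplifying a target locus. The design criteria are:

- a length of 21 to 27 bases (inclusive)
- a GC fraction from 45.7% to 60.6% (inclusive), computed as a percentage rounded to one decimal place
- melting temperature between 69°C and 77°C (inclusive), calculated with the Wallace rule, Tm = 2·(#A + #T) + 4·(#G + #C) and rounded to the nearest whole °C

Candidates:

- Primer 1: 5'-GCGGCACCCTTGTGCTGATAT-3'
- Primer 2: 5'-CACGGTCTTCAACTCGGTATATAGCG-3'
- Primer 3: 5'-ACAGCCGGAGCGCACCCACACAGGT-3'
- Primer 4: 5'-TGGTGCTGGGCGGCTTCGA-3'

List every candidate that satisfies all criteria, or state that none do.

Primer 1 (21 nt, A=3 T=6 G=6 C=6): length 21 ✓; GC 12/21 = 57.1% ✓; Tm = 2·9 + 4·12 = 66°C, outside 69–77°C ✗ — fails.
Primer 2 (26 nt, A=6 T=7 G=6 C=7): length 26 ✓; GC 13/26 = 50.0% ✓; Tm = 2·13 + 4·13 = 78°C, outside 69–77°C ✗ — fails.
Primer 3 (25 nt, A=7 T=1 G=7 C=10): length 25 ✓; GC 17/25 = 68.0%, outside 45.7–60.6% ✗; Tm = 2·8 + 4·17 = 84°C, outside 69–77°C ✗ — fails.
Primer 4 (19 nt, A=1 T=5 G=9 C=4): length 19, outside 21–27 ✗; GC 13/19 = 68.4%, outside 45.7–60.6% ✗; Tm = 2·6 + 4·13 = 64°C, outside 69–77°C ✗ — fails.

None of the candidates satisfy all criteria.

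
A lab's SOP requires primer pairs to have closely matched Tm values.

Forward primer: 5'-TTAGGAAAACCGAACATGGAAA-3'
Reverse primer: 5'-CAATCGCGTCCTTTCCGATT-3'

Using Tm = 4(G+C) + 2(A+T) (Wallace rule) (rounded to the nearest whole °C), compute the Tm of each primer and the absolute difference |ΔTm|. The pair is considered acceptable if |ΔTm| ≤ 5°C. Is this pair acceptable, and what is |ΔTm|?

|ΔTm| = 0°C; the pair is acceptable.

Forward: A=11 T=3 G=5 C=3 → Tm = 2·14 + 4·8 = 60°C.
Reverse: A=3 T=7 G=3 C=7 → Tm = 2·10 + 4·10 = 60°C.
|ΔTm| = |60 − 60| = 0°C, ≤ 5°C.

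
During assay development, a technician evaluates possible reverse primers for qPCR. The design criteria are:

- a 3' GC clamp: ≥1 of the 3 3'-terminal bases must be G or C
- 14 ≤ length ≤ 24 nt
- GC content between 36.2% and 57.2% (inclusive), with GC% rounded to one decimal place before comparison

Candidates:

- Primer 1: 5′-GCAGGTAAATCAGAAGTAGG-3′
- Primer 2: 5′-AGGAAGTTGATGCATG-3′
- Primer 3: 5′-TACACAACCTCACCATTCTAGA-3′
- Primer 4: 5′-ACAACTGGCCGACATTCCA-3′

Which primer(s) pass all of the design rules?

Primer 1, Primer 2, Primer 3 and Primer 4.

Primer 1 (20 nt, A=8 T=3 G=7 C=2): 3' end AGG has 2 G/C ✓; length 20 ✓; GC 9/20 = 45.0% ✓ — passes.
Primer 2 (16 nt, A=5 T=4 G=6 C=1): 3' end ATG has 1 G/C ✓; length 16 ✓; GC 7/16 = 43.8% ✓ — passes.
Primer 3 (22 nt, A=8 T=5 G=1 C=8): 3' end AGA has 1 G/C ✓; length 22 ✓; GC 9/22 = 40.9% ✓ — passes.
Primer 4 (19 nt, A=6 T=3 G=3 C=7): 3' end CCA has 2 G/C ✓; length 19 ✓; GC 10/19 = 52.6% ✓ — passes.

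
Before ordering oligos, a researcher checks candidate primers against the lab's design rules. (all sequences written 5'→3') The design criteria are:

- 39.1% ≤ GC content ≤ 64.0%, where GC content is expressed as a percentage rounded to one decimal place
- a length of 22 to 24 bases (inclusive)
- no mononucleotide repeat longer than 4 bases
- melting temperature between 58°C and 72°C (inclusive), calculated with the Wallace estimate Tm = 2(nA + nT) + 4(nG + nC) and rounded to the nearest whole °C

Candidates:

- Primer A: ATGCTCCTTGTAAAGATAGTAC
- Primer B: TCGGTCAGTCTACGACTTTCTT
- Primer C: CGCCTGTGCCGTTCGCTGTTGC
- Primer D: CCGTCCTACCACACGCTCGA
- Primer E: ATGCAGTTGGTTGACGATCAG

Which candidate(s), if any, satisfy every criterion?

Primer B only.

Primer A (22 nt, A=7 T=7 G=4 C=4): GC 8/22 = 36.4%, outside 39.1–64.0% ✗; length 22 ✓; longest run = 3 ✓; Tm = 2·14 + 4·8 = 60°C ✓ — fails.
Primer B (22 nt, A=3 T=9 G=4 C=6): GC 10/22 = 45.5% ✓; length 22 ✓; longest run = 3 ✓; Tm = 2·12 + 4·10 = 64°C ✓ — passes.
Primer C (22 nt, A=0 T=7 G=7 C=8): GC 15/22 = 68.2%, outside 39.1–64.0% ✗; length 22 ✓; longest run = 2 ✓; Tm = 2·7 + 4·15 = 74°C, outside 58–72°C ✗ — fails.
Primer D (20 nt, A=4 T=3 G=3 C=10): GC 13/20 = 65.0%, outside 39.1–64.0% ✗; length 20, outside 22–24 ✗; longest run = 2 ✓; Tm = 2·7 + 4·13 = 66°C ✓ — fails.
Primer E (21 nt, A=5 T=6 G=7 C=3): GC 10/21 = 47.6% ✓; length 21, outside 22–24 ✗; longest run = 2 ✓; Tm = 2·11 + 4·10 = 62°C ✓ — fails.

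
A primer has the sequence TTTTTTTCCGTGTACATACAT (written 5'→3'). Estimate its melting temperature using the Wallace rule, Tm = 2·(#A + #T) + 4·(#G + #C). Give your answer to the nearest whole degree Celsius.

54°C

Base counts: A=4, T=11, G=2, C=4 (length 21).
Tm = 2·(4+11) + 4·(2+4) = 2·15 + 4·6 = 30 + 24 = 54°C.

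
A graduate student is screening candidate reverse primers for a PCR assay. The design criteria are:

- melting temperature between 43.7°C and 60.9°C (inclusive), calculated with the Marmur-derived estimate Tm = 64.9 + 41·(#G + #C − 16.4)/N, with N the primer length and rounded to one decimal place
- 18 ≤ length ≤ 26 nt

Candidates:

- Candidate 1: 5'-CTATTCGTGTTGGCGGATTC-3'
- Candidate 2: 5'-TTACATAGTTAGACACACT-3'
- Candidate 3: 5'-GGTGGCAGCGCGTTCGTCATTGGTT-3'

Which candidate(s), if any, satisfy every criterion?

Candidate 1 (20 nt, A=2 T=8 G=6 C=4): Tm = 64.9 + 41·(10 − 16.4)/20 = 51.8°C ✓; length 20 ✓ — passes.
Candidate 2 (19 nt, A=7 T=6 G=2 C=4): Tm = 64.9 + 41·(6 − 16.4)/19 = 42.5°C, outside 43.7–60.9°C ✗; length 19 ✓ — fails.
Candidate 3 (25 nt, A=2 T=8 G=10 C=5): Tm = 64.9 + 41·(15 − 16.4)/25 = 62.6°C, outside 43.7–60.9°C ✗; length 25 ✓ — fails.

Candidate 1 only.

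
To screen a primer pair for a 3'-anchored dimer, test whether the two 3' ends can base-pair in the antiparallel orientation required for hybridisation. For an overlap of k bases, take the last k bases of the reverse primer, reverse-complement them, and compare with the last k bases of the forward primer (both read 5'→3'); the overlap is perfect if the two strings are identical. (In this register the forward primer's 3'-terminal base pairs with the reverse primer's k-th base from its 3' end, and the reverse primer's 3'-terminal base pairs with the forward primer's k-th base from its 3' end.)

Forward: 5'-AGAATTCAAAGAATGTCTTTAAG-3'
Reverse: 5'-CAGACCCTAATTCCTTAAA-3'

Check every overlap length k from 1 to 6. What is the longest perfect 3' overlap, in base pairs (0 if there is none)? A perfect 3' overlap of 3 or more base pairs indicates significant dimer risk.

Last 6 bases (5'→3') — forward …TTTAAG, reverse …CTTAAA.
Reverse complement of the reverse primer's last 6 bases: TTTAAG; its first k bases are the reverse complement of the reverse primer's last k bases, so a perfect k-base overlap needs the forward primer's last k bases to equal them.
Comparing (forward last k vs required): k=1: G vs T ✗; k=2: AG vs TT ✗; k=3: AAG vs TTT ✗; k=4: TAAG vs TTTA ✗; k=5: TTAAG vs TTTAA ✗; k=6: TTTAAG vs TTTAAG ✓.
Only k = 6 is perfect, so the longest perfect 3' overlap is 6.

Longest perfect overlap: 6 complementary base pairs; significant dimer risk (threshold 3).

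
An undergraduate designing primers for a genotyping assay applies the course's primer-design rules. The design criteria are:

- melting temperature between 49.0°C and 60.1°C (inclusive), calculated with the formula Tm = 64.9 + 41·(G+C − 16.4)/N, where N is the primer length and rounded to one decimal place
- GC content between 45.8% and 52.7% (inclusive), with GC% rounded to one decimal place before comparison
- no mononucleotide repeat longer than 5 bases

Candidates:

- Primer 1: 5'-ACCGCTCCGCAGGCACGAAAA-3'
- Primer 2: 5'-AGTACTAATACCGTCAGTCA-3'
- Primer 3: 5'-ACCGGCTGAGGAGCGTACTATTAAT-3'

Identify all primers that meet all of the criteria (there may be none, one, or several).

Primer 3 only.

Primer 1 (21 nt, A=7 T=1 G=5 C=8): Tm = 64.9 + 41·(13 − 16.4)/21 = 58.3°C ✓; GC 13/21 = 61.9%, outside 45.8–52.7% ✗; longest run = 4 ✓ — fails.
Primer 2 (20 nt, A=7 T=5 G=3 C=5): Tm = 64.9 + 41·(8 − 16.4)/20 = 47.7°C, outside 49.0–60.1°C ✗; GC 8/20 = 40.0%, outside 45.8–52.7% ✗; longest run = 2 ✓ — fails.
Primer 3 (25 nt, A=7 T=6 G=7 C=5): Tm = 64.9 + 41·(12 − 16.4)/25 = 57.7°C ✓; GC 12/25 = 48.0% ✓; longest run = 2 ✓ — passes.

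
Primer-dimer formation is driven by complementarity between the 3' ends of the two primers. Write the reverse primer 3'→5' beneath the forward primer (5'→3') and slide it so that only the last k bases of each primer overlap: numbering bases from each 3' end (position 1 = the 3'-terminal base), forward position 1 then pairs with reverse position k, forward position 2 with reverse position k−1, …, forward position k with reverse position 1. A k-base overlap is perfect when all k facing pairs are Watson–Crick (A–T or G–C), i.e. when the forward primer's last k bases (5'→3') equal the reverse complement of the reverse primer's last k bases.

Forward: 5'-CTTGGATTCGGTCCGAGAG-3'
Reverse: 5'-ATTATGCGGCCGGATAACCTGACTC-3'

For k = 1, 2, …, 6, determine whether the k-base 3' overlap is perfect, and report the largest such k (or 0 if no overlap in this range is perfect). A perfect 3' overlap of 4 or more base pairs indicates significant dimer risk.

Last 6 bases (5'→3') — forward …CGAGAG, reverse …TGACTC.
Reverse complement of the reverse primer's last 6 bases: GAGTCA; its first k bases are the reverse complement of the reverse primer's last k bases, so a perfect k-base overlap needs the forward primer's last k bases to equal them.
Comparing (forward last k vs required): k=1: G vs G ✓; k=2: AG vs GA ✗; k=3: GAG vs GAG ✓; k=4: AGAG vs GAGT ✗; k=5: GAGAG vs GAGTC ✗; k=6: CGAGAG vs GAGTCA ✗.
Perfect overlaps at k = 1, 3; the largest is 3.

Longest perfect overlap: 3 complementary base pairs; below the dimer-risk threshold (threshold 4).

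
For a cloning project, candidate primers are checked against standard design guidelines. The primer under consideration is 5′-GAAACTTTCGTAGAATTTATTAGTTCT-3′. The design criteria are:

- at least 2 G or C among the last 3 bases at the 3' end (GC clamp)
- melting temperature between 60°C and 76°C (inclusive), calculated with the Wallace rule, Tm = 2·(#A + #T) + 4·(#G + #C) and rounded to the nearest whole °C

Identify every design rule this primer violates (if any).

Fails: GC clamp.

Base counts: A=8, T=12, G=4, C=3 (length 27).
GC clamp: 3' end TCT has 1 G/C, need ≥2 ✗
Tm: Tm = 2·20 + 4·7 = 68°C ✓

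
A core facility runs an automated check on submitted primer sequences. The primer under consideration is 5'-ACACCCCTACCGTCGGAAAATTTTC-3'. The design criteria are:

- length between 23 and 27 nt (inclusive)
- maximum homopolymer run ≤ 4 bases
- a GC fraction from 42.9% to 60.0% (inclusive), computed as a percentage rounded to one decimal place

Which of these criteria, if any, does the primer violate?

Base counts: A=7, T=6, G=3, C=9 (length 25).
length: length 25 ✓
homopolymer run: longest run = 4 ✓
GC content: GC 12/25 = 48.0% ✓

Meets all criteria.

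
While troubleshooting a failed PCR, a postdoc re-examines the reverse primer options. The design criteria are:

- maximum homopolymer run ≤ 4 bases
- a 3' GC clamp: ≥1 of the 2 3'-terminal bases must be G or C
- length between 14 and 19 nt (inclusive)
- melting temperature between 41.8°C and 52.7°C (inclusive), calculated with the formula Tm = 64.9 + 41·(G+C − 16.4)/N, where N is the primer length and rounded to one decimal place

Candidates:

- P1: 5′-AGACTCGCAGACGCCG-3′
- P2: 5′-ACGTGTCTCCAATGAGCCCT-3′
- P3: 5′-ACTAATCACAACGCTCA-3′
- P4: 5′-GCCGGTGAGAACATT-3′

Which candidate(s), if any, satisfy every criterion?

P1 and P3.

P1 (16 nt, A=4 T=1 G=5 C=6): longest run = 2 ✓; 3' end CG has 2 G/C ✓; length 16 ✓; Tm = 64.9 + 41·(11 − 16.4)/16 = 51.1°C ✓ — passes.
P2 (20 nt, A=4 T=5 G=4 C=7): longest run = 3 ✓; 3' end CT has 1 G/C ✓; length 20, outside 14–19 ✗; Tm = 64.9 + 41·(11 − 16.4)/20 = 53.8°C, outside 41.8–52.7°C ✗ — fails.
P3 (17 nt, A=7 T=3 G=1 C=6): longest run = 2 ✓; 3' end CA has 1 G/C ✓; length 17 ✓; Tm = 64.9 + 41·(7 − 16.4)/17 = 42.2°C ✓ — passes.
P4 (15 nt, A=4 T=3 G=5 C=3): longest run = 2 ✓; 3' end TT has 0 G/C, need ≥1 ✗; length 15 ✓; Tm = 64.9 + 41·(8 − 16.4)/15 = 41.9°C ✓ — fails.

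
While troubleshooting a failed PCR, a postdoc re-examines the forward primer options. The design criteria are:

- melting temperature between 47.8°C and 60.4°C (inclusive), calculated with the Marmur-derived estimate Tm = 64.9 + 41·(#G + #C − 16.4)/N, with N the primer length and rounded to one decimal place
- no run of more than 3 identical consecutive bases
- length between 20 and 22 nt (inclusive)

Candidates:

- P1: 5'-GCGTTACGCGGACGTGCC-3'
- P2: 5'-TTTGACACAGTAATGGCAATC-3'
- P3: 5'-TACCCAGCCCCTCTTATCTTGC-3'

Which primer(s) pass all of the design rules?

P1 (18 nt, A=2 T=3 G=7 C=6): Tm = 64.9 + 41·(13 − 16.4)/18 = 57.2°C ✓; longest run = 2 ✓; length 18, outside 20–22 ✗ — fails.
P2 (21 nt, A=7 T=6 G=4 C=4): Tm = 64.9 + 41·(8 − 16.4)/21 = 48.5°C ✓; longest run = 3 ✓; length 21 ✓ — passes.
P3 (22 nt, A=3 T=7 G=2 C=10): Tm = 64.9 + 41·(12 − 16.4)/22 = 56.7°C ✓; longest run = 4, exceeds 3 ✗; length 22 ✓ — fails.

P2 only.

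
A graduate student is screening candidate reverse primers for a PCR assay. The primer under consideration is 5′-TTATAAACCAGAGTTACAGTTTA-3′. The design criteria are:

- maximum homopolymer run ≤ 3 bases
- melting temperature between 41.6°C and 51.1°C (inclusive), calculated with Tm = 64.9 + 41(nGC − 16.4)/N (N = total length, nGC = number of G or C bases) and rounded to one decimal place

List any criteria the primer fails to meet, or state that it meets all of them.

Meets all criteria.

Base counts: A=9, T=8, G=3, C=3 (length 23).
homopolymer run: longest run = 3 ✓
Tm: Tm = 64.9 + 41·(6 − 16.4)/23 = 46.4°C ✓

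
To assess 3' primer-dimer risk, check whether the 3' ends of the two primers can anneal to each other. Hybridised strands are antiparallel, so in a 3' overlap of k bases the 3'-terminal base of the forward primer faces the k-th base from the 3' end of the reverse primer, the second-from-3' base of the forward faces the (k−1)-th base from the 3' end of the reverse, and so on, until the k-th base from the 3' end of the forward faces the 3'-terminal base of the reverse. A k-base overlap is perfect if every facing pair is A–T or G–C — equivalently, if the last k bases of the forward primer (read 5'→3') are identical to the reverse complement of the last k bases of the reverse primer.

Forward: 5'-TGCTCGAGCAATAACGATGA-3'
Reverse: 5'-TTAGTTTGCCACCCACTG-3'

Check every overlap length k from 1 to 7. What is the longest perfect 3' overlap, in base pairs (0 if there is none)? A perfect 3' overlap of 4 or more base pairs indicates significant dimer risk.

Last 7 bases (5'→3') — forward …ACGATGA, reverse …CCCACTG.
Reverse complement of the reverse primer's last 7 bases: CAGTGGG; its first k bases are the reverse complement of the reverse primer's last k bases, so a perfect k-base overlap needs the forward primer's last k bases to equal them.
Comparing (forward last k vs required): k=1: A vs C ✗; k=2: GA vs CA ✗; k=3: TGA vs CAG ✗; k=4: ATGA vs CAGT ✗; k=5: GATGA vs CAGTG ✗; k=6: CGATGA vs CAGTGG ✗; k=7: ACGATGA vs CAGTGGG ✗.
No overlap length from 1 to 7 is perfect, so the longest perfect 3' overlap is 0.

Longest perfect overlap: 0 complementary base pairs; below the dimer-risk threshold (threshold 4).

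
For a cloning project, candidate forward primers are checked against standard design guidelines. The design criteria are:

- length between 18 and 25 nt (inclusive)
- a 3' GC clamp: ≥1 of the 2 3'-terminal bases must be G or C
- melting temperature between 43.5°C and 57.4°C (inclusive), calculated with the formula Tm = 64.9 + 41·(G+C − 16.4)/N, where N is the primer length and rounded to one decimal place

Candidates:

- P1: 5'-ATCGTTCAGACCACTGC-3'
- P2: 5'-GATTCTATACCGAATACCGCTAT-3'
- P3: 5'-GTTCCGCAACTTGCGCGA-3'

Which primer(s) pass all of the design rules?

P3 only.

P1 (17 nt, A=4 T=4 G=3 C=6): length 17, outside 18–25 ✗; 3' end GC has 2 G/C ✓; Tm = 64.9 + 41·(9 − 16.4)/17 = 47.1°C ✓ — fails.
P2 (23 nt, A=7 T=7 G=3 C=6): length 23 ✓; 3' end AT has 0 G/C, need ≥1 ✗; Tm = 64.9 + 41·(9 − 16.4)/23 = 51.7°C ✓ — fails.
P3 (18 nt, A=3 T=4 G=5 C=6): length 18 ✓; 3' end GA has 1 G/C ✓; Tm = 64.9 + 41·(11 − 16.4)/18 = 52.6°C ✓ — passes.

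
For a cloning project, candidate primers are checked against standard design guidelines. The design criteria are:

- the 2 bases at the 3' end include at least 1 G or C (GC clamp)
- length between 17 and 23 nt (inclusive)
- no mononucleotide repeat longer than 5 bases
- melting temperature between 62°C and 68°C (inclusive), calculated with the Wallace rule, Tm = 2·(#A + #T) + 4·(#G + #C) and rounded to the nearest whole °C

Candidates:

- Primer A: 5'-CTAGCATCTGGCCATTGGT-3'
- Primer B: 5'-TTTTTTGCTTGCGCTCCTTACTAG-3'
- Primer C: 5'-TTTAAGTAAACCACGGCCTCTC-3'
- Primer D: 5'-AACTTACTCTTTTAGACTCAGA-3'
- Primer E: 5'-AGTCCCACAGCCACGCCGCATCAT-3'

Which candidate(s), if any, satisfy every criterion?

Primer C only.

Primer A (19 nt, A=3 T=6 G=5 C=5): 3' end GT has 1 G/C ✓; length 19 ✓; longest run = 2 ✓; Tm = 2·9 + 4·10 = 58°C, outside 62–68°C ✗ — fails.
Primer B (24 nt, A=2 T=12 G=4 C=6): 3' end AG has 1 G/C ✓; length 24, outside 17–23 ✗; longest run = 6, exceeds 5 ✗; Tm = 2·14 + 4·10 = 68°C ✓ — fails.
Primer C (22 nt, A=6 T=6 G=3 C=7): 3' end TC has 1 G/C ✓; length 22 ✓; longest run = 3 ✓; Tm = 2·12 + 4·10 = 64°C ✓ — passes.
Primer D (22 nt, A=7 T=8 G=2 C=5): 3' end GA has 1 G/C ✓; length 22 ✓; longest run = 4 ✓; Tm = 2·15 + 4·7 = 58°C, outside 62–68°C ✗ — fails.
Primer E (24 nt, A=6 T=3 G=4 C=11): 3' end AT has 0 G/C, need ≥1 ✗; length 24, outside 17–23 ✗; longest run = 3 ✓; Tm = 2·9 + 4·15 = 78°C, outside 62–68°C ✗ — fails.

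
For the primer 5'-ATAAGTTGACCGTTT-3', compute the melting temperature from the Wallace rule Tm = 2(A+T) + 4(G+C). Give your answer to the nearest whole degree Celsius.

40°C

Base counts: A=4, T=6, G=3, C=2 (length 15).
Tm = 2·(4+6) + 4·(3+2) = 2·10 + 4·5 = 20 + 20 = 40°C.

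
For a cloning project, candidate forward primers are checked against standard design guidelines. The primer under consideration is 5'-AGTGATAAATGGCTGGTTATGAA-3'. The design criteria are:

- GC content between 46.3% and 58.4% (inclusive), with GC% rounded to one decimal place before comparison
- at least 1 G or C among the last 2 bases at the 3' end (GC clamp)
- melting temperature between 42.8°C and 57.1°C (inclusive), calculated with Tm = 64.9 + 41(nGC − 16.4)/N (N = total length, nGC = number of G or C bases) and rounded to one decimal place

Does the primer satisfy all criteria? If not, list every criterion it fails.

Base counts: A=8, T=7, G=7, C=1 (length 23).
GC content: GC 8/23 = 34.8%, outside 46.3–58.4% ✗
GC clamp: 3' end AA has 0 G/C, need ≥1 ✗
Tm: Tm = 64.9 + 41·(8 − 16.4)/23 = 49.9°C ✓

Fails: GC content, GC clamp.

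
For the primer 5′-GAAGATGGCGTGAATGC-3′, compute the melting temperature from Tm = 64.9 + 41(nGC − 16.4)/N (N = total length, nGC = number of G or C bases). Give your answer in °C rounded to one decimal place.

47.1°C

Base counts: A=5, T=3, G=7, C=2; G+C = 9, N = 17.
Tm = 64.9 + 41·(9 − 16.4)/17 = 64.9 + -303.40/17 = 47.1°C.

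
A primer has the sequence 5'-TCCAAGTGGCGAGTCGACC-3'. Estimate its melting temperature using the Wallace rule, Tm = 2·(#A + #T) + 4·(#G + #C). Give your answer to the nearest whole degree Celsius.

Base counts: A=4, T=3, G=6, C=6 (length 19).
Tm = 2·(4+3) + 4·(6+6) = 2·7 + 4·12 = 14 + 48 = 62°C.

62°C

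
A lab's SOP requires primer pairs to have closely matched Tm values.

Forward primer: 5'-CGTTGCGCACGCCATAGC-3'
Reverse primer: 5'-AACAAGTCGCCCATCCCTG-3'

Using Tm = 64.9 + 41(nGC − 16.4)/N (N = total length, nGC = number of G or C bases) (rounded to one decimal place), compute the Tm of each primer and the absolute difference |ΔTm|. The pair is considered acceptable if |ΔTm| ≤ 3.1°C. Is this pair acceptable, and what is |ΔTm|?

|ΔTm| = 1.7°C; the pair is acceptable.

Forward: G+C = 12, N = 18 → Tm = 64.9 + 41·(12 − 16.4)/18 = 54.9°C.
Reverse: G+C = 11, N = 19 → Tm = 64.9 + 41·(11 − 16.4)/19 = 53.2°C.
|ΔTm| = |54.9 − 53.2| = 1.7°C, ≤ 3.1°C.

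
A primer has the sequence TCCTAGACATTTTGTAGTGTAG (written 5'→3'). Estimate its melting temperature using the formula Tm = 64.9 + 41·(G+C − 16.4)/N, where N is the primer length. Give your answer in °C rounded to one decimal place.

49.2°C

Base counts: A=5, T=9, G=5, C=3; G+C = 8, N = 22.
Tm = 64.9 + 41·(8 − 16.4)/22 = 64.9 + -344.40/22 = 49.2°C.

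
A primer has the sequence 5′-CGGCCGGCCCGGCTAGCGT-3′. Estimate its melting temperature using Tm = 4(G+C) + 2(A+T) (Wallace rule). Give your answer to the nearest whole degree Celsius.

Base counts: A=1, T=2, G=8, C=8 (length 19).
Tm = 2·(1+2) + 4·(8+8) = 2·3 + 4·16 = 6 + 64 = 70°C.

70°C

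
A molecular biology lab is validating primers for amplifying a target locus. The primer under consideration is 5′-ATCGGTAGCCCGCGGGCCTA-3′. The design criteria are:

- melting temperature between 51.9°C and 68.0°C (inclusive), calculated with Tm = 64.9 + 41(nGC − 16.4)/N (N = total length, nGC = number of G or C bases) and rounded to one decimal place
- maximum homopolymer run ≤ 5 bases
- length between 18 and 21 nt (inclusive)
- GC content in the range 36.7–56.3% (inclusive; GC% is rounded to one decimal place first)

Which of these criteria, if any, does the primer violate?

Fails: GC content.

Base counts: A=3, T=3, G=7, C=7 (length 20).
Tm: Tm = 64.9 + 41·(14 − 16.4)/20 = 60.0°C ✓
homopolymer run: longest run = 3 ✓
length: length 20 ✓
GC content: GC 14/20 = 70.0%, outside 36.7–56.3% ✗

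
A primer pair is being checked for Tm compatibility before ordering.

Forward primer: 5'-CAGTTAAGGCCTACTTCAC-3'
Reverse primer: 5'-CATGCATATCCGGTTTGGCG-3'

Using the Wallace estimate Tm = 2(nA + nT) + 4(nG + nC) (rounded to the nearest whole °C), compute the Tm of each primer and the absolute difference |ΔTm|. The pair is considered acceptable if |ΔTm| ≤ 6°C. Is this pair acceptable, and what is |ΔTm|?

Forward: A=5 T=5 G=3 C=6 → Tm = 2·10 + 4·9 = 56°C.
Reverse: A=3 T=6 G=6 C=5 → Tm = 2·9 + 4·11 = 62°C.
|ΔTm| = |56 − 62| = 6°C, ≤ 6°C.

|ΔTm| = 6°C; the pair is acceptable.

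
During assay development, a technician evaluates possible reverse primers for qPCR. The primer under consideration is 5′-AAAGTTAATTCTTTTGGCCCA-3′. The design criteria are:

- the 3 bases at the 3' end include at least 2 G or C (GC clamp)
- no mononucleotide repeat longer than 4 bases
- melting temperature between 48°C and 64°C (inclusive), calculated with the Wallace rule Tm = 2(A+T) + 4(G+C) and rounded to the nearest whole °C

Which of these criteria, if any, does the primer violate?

Meets all criteria.

Base counts: A=6, T=8, G=3, C=4 (length 21).
GC clamp: 3' end CCA has 2 G/C ✓
homopolymer run: longest run = 4 ✓
Tm: Tm = 2·14 + 4·7 = 56°C ✓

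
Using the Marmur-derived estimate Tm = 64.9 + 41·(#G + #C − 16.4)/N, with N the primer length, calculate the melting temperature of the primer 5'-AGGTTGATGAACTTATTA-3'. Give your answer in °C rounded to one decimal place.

38.9°C

Base counts: A=6, T=7, G=4, C=1; G+C = 5, N = 18.
Tm = 64.9 + 41·(5 − 16.4)/18 = 64.9 + -467.40/18 = 38.9°C.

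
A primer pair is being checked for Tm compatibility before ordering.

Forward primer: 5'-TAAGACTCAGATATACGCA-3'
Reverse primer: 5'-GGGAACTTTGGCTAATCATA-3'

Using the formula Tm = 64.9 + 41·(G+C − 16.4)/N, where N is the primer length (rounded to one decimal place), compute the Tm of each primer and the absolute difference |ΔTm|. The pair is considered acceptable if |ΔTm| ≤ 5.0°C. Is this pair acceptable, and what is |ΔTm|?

Forward: G+C = 7, N = 19 → Tm = 64.9 + 41·(7 − 16.4)/19 = 44.6°C.
Reverse: G+C = 8, N = 20 → Tm = 64.9 + 41·(8 − 16.4)/20 = 47.7°C.
|ΔTm| = |44.6 − 47.7| = 3.1°C, ≤ 5.0°C.

|ΔTm| = 3.1°C; the pair is acceptable.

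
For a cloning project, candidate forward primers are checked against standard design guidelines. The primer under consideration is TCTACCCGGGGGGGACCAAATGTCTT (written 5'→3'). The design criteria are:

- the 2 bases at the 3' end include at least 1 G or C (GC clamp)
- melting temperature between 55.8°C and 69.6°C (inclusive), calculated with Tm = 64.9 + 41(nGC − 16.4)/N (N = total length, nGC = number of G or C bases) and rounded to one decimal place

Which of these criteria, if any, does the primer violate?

Fails: GC clamp.

Base counts: A=5, T=6, G=8, C=7 (length 26).
GC clamp: 3' end TT has 0 G/C, need ≥1 ✗
Tm: Tm = 64.9 + 41·(15 − 16.4)/26 = 62.7°C ✓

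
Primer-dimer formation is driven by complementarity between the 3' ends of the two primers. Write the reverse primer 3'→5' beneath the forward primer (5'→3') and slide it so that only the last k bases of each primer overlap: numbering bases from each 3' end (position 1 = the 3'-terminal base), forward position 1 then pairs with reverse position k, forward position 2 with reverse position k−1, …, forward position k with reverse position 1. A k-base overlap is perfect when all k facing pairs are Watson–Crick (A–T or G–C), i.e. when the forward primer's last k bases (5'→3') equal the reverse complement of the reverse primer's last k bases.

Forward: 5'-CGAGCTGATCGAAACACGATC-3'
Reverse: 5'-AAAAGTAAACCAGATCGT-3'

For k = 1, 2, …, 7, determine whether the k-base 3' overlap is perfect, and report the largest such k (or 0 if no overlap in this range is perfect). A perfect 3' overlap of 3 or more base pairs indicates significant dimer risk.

Longest perfect overlap: 6 complementary base pairs; significant dimer risk (threshold 3).

Last 7 bases (5'→3') — forward …CACGATC, reverse …AGATCGT.
Reverse complement of the reverse primer's last 7 bases: ACGATCT; its first k bases are the reverse complement of the reverse primer's last k bases, so a perfect k-base overlap needs the forward primer's last k bases to equal them.
Comparing (forward last k vs required): k=1: C vs A ✗; k=2: TC vs AC ✗; k=3: ATC vs ACG ✗; k=4: GATC vs ACGA ✗; k=5: CGATC vs ACGAT ✗; k=6: ACGATC vs ACGATC ✓; k=7: CACGATC vs ACGATCT ✗.
Only k = 6 is perfect, so the longest perfect 3' overlap is 6.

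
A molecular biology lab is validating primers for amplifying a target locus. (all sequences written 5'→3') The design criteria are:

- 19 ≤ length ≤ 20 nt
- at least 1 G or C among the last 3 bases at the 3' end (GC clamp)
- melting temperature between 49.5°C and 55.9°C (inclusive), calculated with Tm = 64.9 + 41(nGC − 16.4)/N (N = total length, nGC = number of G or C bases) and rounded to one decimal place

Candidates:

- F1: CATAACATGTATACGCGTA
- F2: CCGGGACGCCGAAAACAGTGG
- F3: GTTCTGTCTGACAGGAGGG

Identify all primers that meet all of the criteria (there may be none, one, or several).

F1 (19 nt, A=7 T=5 G=3 C=4): length 19 ✓; 3' end GTA has 1 G/C ✓; Tm = 64.9 + 41·(7 − 16.4)/19 = 44.6°C, outside 49.5–55.9°C ✗ — fails.
F2 (21 nt, A=6 T=1 G=8 C=6): length 21, outside 19–20 ✗; 3' end TGG has 2 G/C ✓; Tm = 64.9 + 41·(14 − 16.4)/21 = 60.2°C, outside 49.5–55.9°C ✗ — fails.
F3 (19 nt, A=3 T=5 G=8 C=3): length 19 ✓; 3' end GGG has 3 G/C ✓; Tm = 64.9 + 41·(11 − 16.4)/19 = 53.2°C ✓ — passes.

F3 only.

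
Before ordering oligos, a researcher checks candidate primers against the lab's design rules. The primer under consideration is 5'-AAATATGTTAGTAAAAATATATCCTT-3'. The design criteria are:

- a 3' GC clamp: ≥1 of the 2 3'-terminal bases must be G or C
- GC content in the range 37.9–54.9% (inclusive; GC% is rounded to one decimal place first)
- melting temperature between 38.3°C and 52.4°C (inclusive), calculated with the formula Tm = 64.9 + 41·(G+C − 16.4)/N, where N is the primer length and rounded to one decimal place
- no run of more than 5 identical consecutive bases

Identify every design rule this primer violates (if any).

Base counts: A=12, T=10, G=2, C=2 (length 26).
GC clamp: 3' end TT has 0 G/C, need ≥1 ✗
GC content: GC 4/26 = 15.4%, outside 37.9–54.9% ✗
Tm: Tm = 64.9 + 41·(4 − 16.4)/26 = 45.3°C ✓
homopolymer run: longest run = 5 ✓

Fails: GC clamp, GC content.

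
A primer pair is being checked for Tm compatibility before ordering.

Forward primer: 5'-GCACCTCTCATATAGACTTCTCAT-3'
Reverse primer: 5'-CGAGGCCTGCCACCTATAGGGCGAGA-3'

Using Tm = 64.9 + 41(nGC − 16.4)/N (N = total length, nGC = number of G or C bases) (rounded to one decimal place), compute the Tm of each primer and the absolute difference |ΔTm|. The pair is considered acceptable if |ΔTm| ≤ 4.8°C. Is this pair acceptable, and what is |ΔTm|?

|ΔTm| = 11.8°C; the pair is not acceptable.

Forward: G+C = 10, N = 24 → Tm = 64.9 + 41·(10 − 16.4)/24 = 54.0°C.
Reverse: G+C = 17, N = 26 → Tm = 64.9 + 41·(17 − 16.4)/26 = 65.8°C.
|ΔTm| = |54.0 − 65.8| = 11.8°C, > 4.8°C.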